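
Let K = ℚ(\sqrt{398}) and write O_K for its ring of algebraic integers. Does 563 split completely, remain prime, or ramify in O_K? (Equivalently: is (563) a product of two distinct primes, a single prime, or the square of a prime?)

d = 398 ≡ 2 (mod 4), so O_K = ℤ[√398] and disc(K) = 4d = 1592.
Since gcd(563, 1592) = 1 the prime 563 does not ramify.
Compute (398/563) via Euler: 398^((563-1)/2) mod 563 = 1, so (398/563) = 1.
(398/563) = 1, so 563 splits.

p splits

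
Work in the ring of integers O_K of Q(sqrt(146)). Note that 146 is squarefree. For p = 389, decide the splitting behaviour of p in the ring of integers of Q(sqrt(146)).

remains prime (inert)

d = 146 ≡ 2 (mod 4), so O_K = ℤ[√146] and disc(K) = 4d = 584.
disc(K) = 584 is not divisible by 389; 389 is unramified.
(146/389) = 146^194 mod 389 = 388, giving Legendre symbol -1.
d is a non-residue mod p, hence 389 remains inert in O_K.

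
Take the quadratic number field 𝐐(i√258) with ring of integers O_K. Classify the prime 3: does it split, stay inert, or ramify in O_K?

Since -258 ≢ 1 mod 4, the ring of integers is ℤ[√-258] with discriminant 4·(-258) = -1032.
disc(K) = -1032 = 3·(-344), so p = 3 is ramified.

ramified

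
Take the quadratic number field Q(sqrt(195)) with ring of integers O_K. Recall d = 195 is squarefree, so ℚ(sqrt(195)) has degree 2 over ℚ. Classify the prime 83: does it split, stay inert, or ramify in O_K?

195 mod 4 = 3, hence disc K = 4·195 = 780 and O_K = ℤ[√195].
83 ∤ 780, so 83 is unramified.
(195/83) = 29^41 mod 83 = 1, giving Legendre symbol 1.
Legendre symbol 1 ⇒ 83 is split.

split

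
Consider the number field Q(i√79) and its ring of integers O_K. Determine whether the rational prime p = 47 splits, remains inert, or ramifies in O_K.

-79 mod 4 = 1, hence disc K = -79 and O_K = ℤ[(1+√-79)/2].
disc(K) = -79 is not divisible by 47; 47 is unramified.
Euler's criterion: (-79)^23 mod 47 = 46. Thus (-79|47) = -1.
d is a non-residue mod p, hence 47 remains inert in O_K.

inert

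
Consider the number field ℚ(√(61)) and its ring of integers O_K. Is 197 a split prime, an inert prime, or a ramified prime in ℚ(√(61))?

splits completely

d = 61 ≡ 1 (mod 4), so O_K = ℤ[(1+√61)/2] and disc(K) = d = 61.
197 ∤ 61, so 197 is unramified.
Legendre symbol by Euler's criterion: (61/197) ≡ 61^98 ≡ 1 (mod 197), i.e. (61/197) = 1.
d is a quadratic residue mod p, hence 197 splits in O_K.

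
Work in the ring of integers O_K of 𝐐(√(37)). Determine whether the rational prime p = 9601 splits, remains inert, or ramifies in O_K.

remains prime (inert)

37 mod 4 = 1, hence disc K = 37 and O_K = ℤ[(1+√37)/2].
Since gcd(9601, 37) = 1 the prime 9601 does not ramify.
Euler's criterion: 37^4800 mod 9601 = 9600. Thus (37|9601) = -1.
d is a non-residue mod p, hence 9601 remains inert in O_K.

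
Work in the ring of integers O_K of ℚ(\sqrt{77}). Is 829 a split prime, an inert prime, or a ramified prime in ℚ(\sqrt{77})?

inert

77 mod 4 = 1, hence disc K = 77 and O_K = ℤ[(1+√77)/2].
829 ∤ 77, so 829 is unramified.
(77/829) = 77^414 mod 829 = 828, giving Legendre symbol -1.
Legendre symbol -1 ⇒ 829 is inert.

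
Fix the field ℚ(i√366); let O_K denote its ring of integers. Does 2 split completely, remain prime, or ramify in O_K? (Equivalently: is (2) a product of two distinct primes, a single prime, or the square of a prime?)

Since -366 ≢ 1 mod 4, the ring of integers is ℤ[√-366] with discriminant 4·(-366) = -1464.
2 divides disc(K) = -1464, so 2 ramifies.

ramified — (2) = 𝔭²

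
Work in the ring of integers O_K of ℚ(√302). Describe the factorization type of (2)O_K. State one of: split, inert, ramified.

ramifies in O_K

302 mod 4 = 2, hence disc K = 4·302 = 1208 and O_K = ℤ[√302].
2 divides disc(K) = 1208, so 2 ramifies.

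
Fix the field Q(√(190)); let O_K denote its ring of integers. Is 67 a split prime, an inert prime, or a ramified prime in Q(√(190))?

p splits

Since 190 ≢ 1 mod 4, the ring of integers is ℤ[√190] with discriminant 4·190 = 760.
Since gcd(67, 760) = 1 the prime 67 does not ramify.
(190/67) = 56^33 mod 67 = 1, giving Legendre symbol 1.
(190/67) = 1, so 67 splits.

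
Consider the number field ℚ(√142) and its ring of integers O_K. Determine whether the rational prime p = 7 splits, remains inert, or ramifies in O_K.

7 splits in O_K

d = 142 ≡ 2 (mod 4), so O_K = ℤ[√142] and disc(K) = 4d = 568.
Since gcd(7, 568) = 1 the prime 7 does not ramify.
Euler's criterion: 142^3 mod 7 = 1. Thus (142|7) = 1.
(142/7) = 1, so 7 splits.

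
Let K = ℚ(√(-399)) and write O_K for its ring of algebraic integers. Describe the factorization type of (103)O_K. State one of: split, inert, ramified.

split — (103) = 𝔭₁𝔭₂ with 𝔭₁ ≠ 𝔭₂

Since -399 ≡ 1 mod 4, the ring of integers is ℤ[(1+√-399)/2] with discriminant -399.
disc(K) = -399 is not divisible by 103; 103 is unramified.
Compute (-399/103) via Euler: 13^((103-1)/2) mod 103 = 1, so (-399/103) = 1.
(-399/103) = 1, so 103 splits.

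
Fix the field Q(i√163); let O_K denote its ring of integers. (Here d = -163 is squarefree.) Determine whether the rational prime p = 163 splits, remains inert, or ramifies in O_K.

ramified — (163) = 𝔭²

d = -163 ≡ 1 (mod 4), so O_K = ℤ[(1+√-163)/2] and disc(K) = d = -163.
163 divides disc(K) = -163, so 163 ramifies.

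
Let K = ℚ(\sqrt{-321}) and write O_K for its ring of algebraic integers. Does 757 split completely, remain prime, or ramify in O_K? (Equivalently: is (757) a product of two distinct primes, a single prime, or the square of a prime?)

d = -321 ≡ 3 (mod 4), so O_K = ℤ[√-321] and disc(K) = 4d = -1284.
Since gcd(757, -1284) = 1 the prime 757 does not ramify.
(-321/757) = 436^378 mod 757 = 756, giving Legendre symbol -1.
Legendre symbol -1 ⇒ 757 is inert.

remains prime (inert)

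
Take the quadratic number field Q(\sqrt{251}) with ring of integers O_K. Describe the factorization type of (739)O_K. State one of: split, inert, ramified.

d = 251 ≡ 3 (mod 4), so O_K = ℤ[√251] and disc(K) = 4d = 1004.
disc(K) = 1004 is not divisible by 739; 739 is unramified.
Legendre symbol by Euler's criterion: (251/739) ≡ 251^369 ≡ 738 (mod 739), i.e. (251/739) = -1.
Legendre symbol -1 ⇒ 739 is inert.

remains prime (inert)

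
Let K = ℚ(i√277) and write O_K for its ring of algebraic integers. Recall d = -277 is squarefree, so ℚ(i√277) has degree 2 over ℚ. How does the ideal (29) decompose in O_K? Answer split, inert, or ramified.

-277 mod 4 = 3, hence disc K = 4·(-277) = -1108 and O_K = ℤ[√-277].
Since gcd(29, -1108) = 1 the prime 29 does not ramify.
Euler's criterion: (-277)^14 mod 29 = 1. Thus (-277|29) = 1.
(-277/29) = 1, so 29 splits.

p splits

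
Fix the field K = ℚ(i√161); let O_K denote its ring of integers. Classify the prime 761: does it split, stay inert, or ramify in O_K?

inert

Since -161 ≢ 1 mod 4, the ring of integers is ℤ[√-161] with discriminant 4·(-161) = -644.
Since gcd(761, -644) = 1 the prime 761 does not ramify.
Compute (-161/761) via Euler: 600^((761-1)/2) mod 761 = 760, so (-161/761) = -1.
Legendre symbol -1 ⇒ 761 is inert.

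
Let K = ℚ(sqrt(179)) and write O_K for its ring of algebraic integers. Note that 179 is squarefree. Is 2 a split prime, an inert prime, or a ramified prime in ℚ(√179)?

179 mod 4 = 3, hence disc K = 4·179 = 716 and O_K = ℤ[√179].
Ramification test: 2 | 716. The prime 2 ramifies in K.

p ramifies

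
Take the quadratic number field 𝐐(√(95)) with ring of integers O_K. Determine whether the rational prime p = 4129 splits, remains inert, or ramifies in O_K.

d = 95 ≡ 3 (mod 4), so O_K = ℤ[√95] and disc(K) = 4d = 380.
Since gcd(4129, 380) = 1 the prime 4129 does not ramify.
Euler's criterion: 95^2064 mod 4129 = 1. Thus (95|4129) = 1.
d is a quadratic residue mod p, hence 4129 splits in O_K.

4129 splits in O_K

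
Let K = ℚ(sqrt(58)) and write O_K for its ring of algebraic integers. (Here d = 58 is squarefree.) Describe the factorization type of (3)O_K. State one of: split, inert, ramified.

3 splits in O_K

Since 58 ≢ 1 mod 4, the ring of integers is ℤ[√58] with discriminant 4·58 = 232.
disc(K) = 232 is not divisible by 3; 3 is unramified.
Compute (58/3) via Euler: 1^((3-1)/2) mod 3 = 1, so (58/3) = 1.
(58/3) = 1, so 3 splits.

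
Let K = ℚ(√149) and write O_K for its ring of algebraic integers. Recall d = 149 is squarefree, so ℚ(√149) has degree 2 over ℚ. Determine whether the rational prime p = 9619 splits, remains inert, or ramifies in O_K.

remains prime (inert)

149 mod 4 = 1, hence disc K = 149 and O_K = ℤ[(1+√149)/2].
disc(K) = 149 is not divisible by 9619; 9619 is unramified.
Legendre symbol by Euler's criterion: (149/9619) ≡ 149^4809 ≡ 9618 (mod 9619), i.e. (149/9619) = -1.
Legendre symbol -1 ⇒ 9619 is inert.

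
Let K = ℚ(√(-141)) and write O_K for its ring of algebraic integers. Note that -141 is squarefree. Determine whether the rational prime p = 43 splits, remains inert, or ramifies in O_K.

43 splits in O_K

d = -141 ≡ 3 (mod 4), so O_K = ℤ[√-141] and disc(K) = 4d = -564.
Since gcd(43, -564) = 1 the prime 43 does not ramify.
Compute (-141/43) via Euler: 31^((43-1)/2) mod 43 = 1, so (-141/43) = 1.
Legendre symbol 1 ⇒ 43 is split.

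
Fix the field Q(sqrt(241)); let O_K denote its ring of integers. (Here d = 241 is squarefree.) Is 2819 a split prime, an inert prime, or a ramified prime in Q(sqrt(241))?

inert — (2819) stays prime in O_K

d = 241 ≡ 1 (mod 4), so O_K = ℤ[(1+√241)/2] and disc(K) = d = 241.
disc(K) = 241 is not divisible by 2819; 2819 is unramified.
(241/2819) = 241^1409 mod 2819 = 2818, giving Legendre symbol -1.
(241/2819) = -1, so 2819 is inert.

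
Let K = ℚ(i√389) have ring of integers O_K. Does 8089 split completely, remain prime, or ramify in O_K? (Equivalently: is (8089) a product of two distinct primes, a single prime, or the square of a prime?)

8089 splits in O_K

-389 mod 4 = 3, hence disc K = 4·(-389) = -1556 and O_K = ℤ[√-389].
disc(K) = -1556 is not divisible by 8089; 8089 is unramified.
Euler's criterion: (-389)^4044 mod 8089 = 1. Thus (-389|8089) = 1.
(-389/8089) = 1, so 8089 splits.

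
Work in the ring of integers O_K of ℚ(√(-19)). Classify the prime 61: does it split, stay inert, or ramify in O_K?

d = -19 ≡ 1 (mod 4), so O_K = ℤ[(1+√-19)/2] and disc(K) = d = -19.
disc(K) = -19 is not divisible by 61; 61 is unramified.
Compute (-19/61) via Euler: 42^((61-1)/2) mod 61 = 1, so (-19/61) = 1.
Legendre symbol 1 ⇒ 61 is split.

split — (61) = 𝔭₁𝔭₂ with 𝔭₁ ≠ 𝔭₂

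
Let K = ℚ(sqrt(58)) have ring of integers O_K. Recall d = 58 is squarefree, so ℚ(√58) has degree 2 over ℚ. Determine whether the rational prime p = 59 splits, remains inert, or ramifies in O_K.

58 mod 4 = 2, hence disc K = 4·58 = 232 and O_K = ℤ[√58].
disc(K) = 232 is not divisible by 59; 59 is unramified.
Legendre symbol by Euler's criterion: (58/59) ≡ 58^29 ≡ 58 (mod 59), i.e. (58/59) = -1.
(58/59) = -1, so 59 is inert.

inert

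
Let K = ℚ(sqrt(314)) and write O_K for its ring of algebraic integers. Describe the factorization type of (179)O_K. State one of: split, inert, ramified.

split

Since 314 ≢ 1 mod 4, the ring of integers is ℤ[√314] with discriminant 4·314 = 1256.
disc(K) = 1256 is not divisible by 179; 179 is unramified.
(314/179) = 135^89 mod 179 = 1, giving Legendre symbol 1.
(314/179) = 1, so 179 splits.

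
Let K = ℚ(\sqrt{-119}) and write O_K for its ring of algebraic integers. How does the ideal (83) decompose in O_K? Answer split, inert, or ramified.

-119 mod 4 = 1, hence disc K = -119 and O_K = ℤ[(1+√-119)/2].
83 ∤ -119, so 83 is unramified.
Euler's criterion: (-119)^41 mod 83 = 82. Thus (-119|83) = -1.
Legendre symbol -1 ⇒ 83 is inert.

inert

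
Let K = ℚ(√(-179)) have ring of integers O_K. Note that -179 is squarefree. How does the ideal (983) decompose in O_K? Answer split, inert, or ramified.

-179 mod 4 = 1, hence disc K = -179 and O_K = ℤ[(1+√-179)/2].
Since gcd(983, -179) = 1 the prime 983 does not ramify.
(-179/983) = 804^491 mod 983 = 1, giving Legendre symbol 1.
d is a quadratic residue mod p, hence 983 splits in O_K.

983 splits in O_K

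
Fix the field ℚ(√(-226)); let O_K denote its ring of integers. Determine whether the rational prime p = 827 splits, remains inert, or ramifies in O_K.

splits completely

Since -226 ≢ 1 mod 4, the ring of integers is ℤ[√-226] with discriminant 4·(-226) = -904.
Since gcd(827, -904) = 1 the prime 827 does not ramify.
(-226/827) = 601^413 mod 827 = 1, giving Legendre symbol 1.
(-226/827) = 1, so 827 splits.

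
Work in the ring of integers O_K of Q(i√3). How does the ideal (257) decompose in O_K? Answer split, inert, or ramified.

257 remains inert

d = -3 ≡ 1 (mod 4), so O_K = ℤ[(1+√-3)/2] and disc(K) = d = -3.
257 ∤ -3, so 257 is unramified.
Legendre symbol by Euler's criterion: (-3/257) ≡ (-3)^128 ≡ 256 (mod 257), i.e. (-3/257) = -1.
(-3/257) = -1, so 257 is inert.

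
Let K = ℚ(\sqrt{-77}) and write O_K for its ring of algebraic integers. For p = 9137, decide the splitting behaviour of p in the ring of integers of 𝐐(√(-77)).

inert

-77 mod 4 = 3, hence disc K = 4·(-77) = -308 and O_K = ℤ[√-77].
Since gcd(9137, -308) = 1 the prime 9137 does not ramify.
Legendre symbol by Euler's criterion: (-77/9137) ≡ (-77)^4568 ≡ 9136 (mod 9137), i.e. (-77/9137) = -1.
(-77/9137) = -1, so 9137 is inert.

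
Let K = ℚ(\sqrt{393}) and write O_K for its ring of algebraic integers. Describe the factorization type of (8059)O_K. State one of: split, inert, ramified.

inert — (8059) stays prime in O_K

393 mod 4 = 1, hence disc K = 393 and O_K = ℤ[(1+√393)/2].
Since gcd(8059, 393) = 1 the prime 8059 does not ramify.
(393/8059) = 393^4029 mod 8059 = 8058, giving Legendre symbol -1.
d is a non-residue mod p, hence 8059 remains inert in O_K.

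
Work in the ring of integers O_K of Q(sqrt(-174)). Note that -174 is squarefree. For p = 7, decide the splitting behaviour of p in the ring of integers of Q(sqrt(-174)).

split

Since -174 ≢ 1 mod 4, the ring of integers is ℤ[√-174] with discriminant 4·(-174) = -696.
disc(K) = -696 is not divisible by 7; 7 is unramified.
Legendre symbol by Euler's criterion: (-174/7) ≡ (-174)^3 ≡ 1 (mod 7), i.e. (-174/7) = 1.
(-174/7) = 1, so 7 splits.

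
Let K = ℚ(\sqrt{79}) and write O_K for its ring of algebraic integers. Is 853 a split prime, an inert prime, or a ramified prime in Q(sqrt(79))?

Since 79 ≢ 1 mod 4, the ring of integers is ℤ[√79] with discriminant 4·79 = 316.
disc(K) = 316 is not divisible by 853; 853 is unramified.
Euler's criterion: 79^426 mod 853 = 852. Thus (79|853) = -1.
(79/853) = -1, so 853 is inert.

p is inert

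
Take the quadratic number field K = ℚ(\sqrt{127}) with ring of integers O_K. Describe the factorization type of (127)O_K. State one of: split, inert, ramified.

ramifies in O_K

Since 127 ≢ 1 mod 4, the ring of integers is ℤ[√127] with discriminant 4·127 = 508.
127 divides disc(K) = 508, so 127 ramifies.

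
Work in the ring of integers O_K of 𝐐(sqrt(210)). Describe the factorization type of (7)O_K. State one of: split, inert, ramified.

ramified — (7) = 𝔭²

d = 210 ≡ 2 (mod 4), so O_K = ℤ[√210] and disc(K) = 4d = 840.
disc(K) = 840 = 7·120, so p = 7 is ramified.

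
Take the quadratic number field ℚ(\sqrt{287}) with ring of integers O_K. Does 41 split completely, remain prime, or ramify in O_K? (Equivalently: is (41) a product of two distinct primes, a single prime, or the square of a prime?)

287 mod 4 = 3, hence disc K = 4·287 = 1148 and O_K = ℤ[√287].
41 divides disc(K) = 1148, so 41 ramifies.

ramifies in O_K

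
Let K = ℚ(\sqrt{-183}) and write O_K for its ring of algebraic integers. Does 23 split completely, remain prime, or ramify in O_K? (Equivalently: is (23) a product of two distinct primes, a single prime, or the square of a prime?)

splits completely

d = -183 ≡ 1 (mod 4), so O_K = ℤ[(1+√-183)/2] and disc(K) = d = -183.
Since gcd(23, -183) = 1 the prime 23 does not ramify.
Legendre symbol by Euler's criterion: (-183/23) ≡ (-183)^11 ≡ 1 (mod 23), i.e. (-183/23) = 1.
d is a quadratic residue mod p, hence 23 splits in O_K.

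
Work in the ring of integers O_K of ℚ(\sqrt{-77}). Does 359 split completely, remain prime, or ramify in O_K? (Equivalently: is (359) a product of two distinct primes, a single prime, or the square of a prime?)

split

Since -77 ≢ 1 mod 4, the ring of integers is ℤ[√-77] with discriminant 4·(-77) = -308.
disc(K) = -308 is not divisible by 359; 359 is unramified.
Legendre symbol by Euler's criterion: (-77/359) ≡ (-77)^179 ≡ 1 (mod 359), i.e. (-77/359) = 1.
d is a quadratic residue mod p, hence 359 splits in O_K.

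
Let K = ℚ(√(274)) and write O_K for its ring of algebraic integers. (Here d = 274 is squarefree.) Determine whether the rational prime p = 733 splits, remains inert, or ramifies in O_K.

Since 274 ≢ 1 mod 4, the ring of integers is ℤ[√274] with discriminant 4·274 = 1096.
disc(K) = 1096 is not divisible by 733; 733 is unramified.
(274/733) = 274^366 mod 733 = 1, giving Legendre symbol 1.
d is a quadratic residue mod p, hence 733 splits in O_K.

p splits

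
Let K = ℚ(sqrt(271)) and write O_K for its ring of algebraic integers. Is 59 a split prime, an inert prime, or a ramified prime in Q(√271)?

p splits

d = 271 ≡ 3 (mod 4), so O_K = ℤ[√271] and disc(K) = 4d = 1084.
Since gcd(59, 1084) = 1 the prime 59 does not ramify.
Euler's criterion: 271^29 mod 59 = 1. Thus (271|59) = 1.
Legendre symbol 1 ⇒ 59 is split.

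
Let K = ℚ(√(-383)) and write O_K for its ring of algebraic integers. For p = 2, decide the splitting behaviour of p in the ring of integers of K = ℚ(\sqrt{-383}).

-383 mod 4 = 1, hence disc K = -383 and O_K = ℤ[(1+√-383)/2].
disc(K) = -383 is not divisible by 2; 2 is unramified.
d ≡ 1 (mod 8); the supplementary law gives 2 split.

split — (2) = 𝔭₁𝔭₂ with 𝔭₁ ≠ 𝔭₂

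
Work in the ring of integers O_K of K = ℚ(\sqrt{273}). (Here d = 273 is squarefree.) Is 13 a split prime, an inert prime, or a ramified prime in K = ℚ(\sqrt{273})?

Since 273 ≡ 1 mod 4, the ring of integers is ℤ[(1+√273)/2] with discriminant 273.
13 divides disc(K) = 273, so 13 ramifies.

13 is ramified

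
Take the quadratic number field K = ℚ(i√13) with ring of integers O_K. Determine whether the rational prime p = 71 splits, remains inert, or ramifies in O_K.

Since -13 ≢ 1 mod 4, the ring of integers is ℤ[√-13] with discriminant 4·(-13) = -52.
disc(K) = -52 is not divisible by 71; 71 is unramified.
Euler's criterion: (-13)^35 mod 71 = 1. Thus (-13|71) = 1.
d is a quadratic residue mod p, hence 71 splits in O_K.

p splits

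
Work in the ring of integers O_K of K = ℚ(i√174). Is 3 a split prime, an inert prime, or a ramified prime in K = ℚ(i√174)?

Since -174 ≢ 1 mod 4, the ring of integers is ℤ[√-174] with discriminant 4·(-174) = -696.
Ramification test: 3 | -696. The prime 3 ramifies in K.

ramifies in O_K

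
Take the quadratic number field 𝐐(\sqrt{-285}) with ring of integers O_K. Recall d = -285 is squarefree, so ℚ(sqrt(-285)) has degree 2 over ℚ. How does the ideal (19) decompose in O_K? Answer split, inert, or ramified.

d = -285 ≡ 3 (mod 4), so O_K = ℤ[√-285] and disc(K) = 4d = -1140.
Ramification test: 19 | -1140. The prime 19 ramifies in K.

p ramifies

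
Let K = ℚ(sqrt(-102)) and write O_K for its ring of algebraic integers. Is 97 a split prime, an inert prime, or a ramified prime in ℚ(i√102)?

d = -102 ≡ 2 (mod 4), so O_K = ℤ[√-102] and disc(K) = 4d = -408.
disc(K) = -408 is not divisible by 97; 97 is unramified.
Legendre symbol by Euler's criterion: (-102/97) ≡ (-102)^48 ≡ 96 (mod 97), i.e. (-102/97) = -1.
d is a non-residue mod p, hence 97 remains inert in O_K.

97 remains inert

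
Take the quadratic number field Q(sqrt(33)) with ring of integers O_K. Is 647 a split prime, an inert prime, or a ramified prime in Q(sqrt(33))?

33 mod 4 = 1, hence disc K = 33 and O_K = ℤ[(1+√33)/2].
Since gcd(647, 33) = 1 the prime 647 does not ramify.
Legendre symbol by Euler's criterion: (33/647) ≡ 33^323 ≡ 646 (mod 647), i.e. (33/647) = -1.
Legendre symbol -1 ⇒ 647 is inert.

647 remains inert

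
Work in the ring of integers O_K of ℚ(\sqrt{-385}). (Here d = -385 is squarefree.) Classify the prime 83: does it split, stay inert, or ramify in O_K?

split

-385 mod 4 = 3, hence disc K = 4·(-385) = -1540 and O_K = ℤ[√-385].
83 ∤ -1540, so 83 is unramified.
Legendre symbol by Euler's criterion: (-385/83) ≡ (-385)^41 ≡ 1 (mod 83), i.e. (-385/83) = 1.
Legendre symbol 1 ⇒ 83 is split.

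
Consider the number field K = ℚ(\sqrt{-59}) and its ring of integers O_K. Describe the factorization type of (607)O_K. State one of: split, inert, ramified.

d = -59 ≡ 1 (mod 4), so O_K = ℤ[(1+√-59)/2] and disc(K) = d = -59.
607 ∤ -59, so 607 is unramified.
Compute (-59/607) via Euler: 548^((607-1)/2) mod 607 = 1, so (-59/607) = 1.
d is a quadratic residue mod p, hence 607 splits in O_K.

splits completely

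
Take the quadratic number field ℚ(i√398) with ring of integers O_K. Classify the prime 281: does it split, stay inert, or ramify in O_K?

inert — (281) stays prime in O_K

d = -398 ≡ 2 (mod 4), so O_K = ℤ[√-398] and disc(K) = 4d = -1592.
Since gcd(281, -1592) = 1 the prime 281 does not ramify.
Legendre symbol by Euler's criterion: (-398/281) ≡ (-398)^140 ≡ 280 (mod 281), i.e. (-398/281) = -1.
Legendre symbol -1 ⇒ 281 is inert.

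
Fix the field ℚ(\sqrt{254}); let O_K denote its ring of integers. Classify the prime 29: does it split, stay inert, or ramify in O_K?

split — (29) = 𝔭₁𝔭₂ with 𝔭₁ ≠ 𝔭₂

Since 254 ≢ 1 mod 4, the ring of integers is ℤ[√254] with discriminant 4·254 = 1016.
disc(K) = 1016 is not divisible by 29; 29 is unramified.
Euler's criterion: 254^14 mod 29 = 1. Thus (254|29) = 1.
Legendre symbol 1 ⇒ 29 is split.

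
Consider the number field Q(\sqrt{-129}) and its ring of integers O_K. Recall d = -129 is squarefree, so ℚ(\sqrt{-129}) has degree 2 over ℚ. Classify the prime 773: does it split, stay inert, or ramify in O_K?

p splits

Since -129 ≢ 1 mod 4, the ring of integers is ℤ[√-129] with discriminant 4·(-129) = -516.
Since gcd(773, -516) = 1 the prime 773 does not ramify.
Legendre symbol by Euler's criterion: (-129/773) ≡ (-129)^386 ≡ 1 (mod 773), i.e. (-129/773) = 1.
(-129/773) = 1, so 773 splits.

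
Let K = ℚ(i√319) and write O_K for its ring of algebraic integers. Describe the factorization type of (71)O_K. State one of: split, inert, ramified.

Since -319 ≡ 1 mod 4, the ring of integers is ℤ[(1+√-319)/2] with discriminant -319.
disc(K) = -319 is not divisible by 71; 71 is unramified.
Compute (-319/71) via Euler: 36^((71-1)/2) mod 71 = 1, so (-319/71) = 1.
(-319/71) = 1, so 71 splits.

p splits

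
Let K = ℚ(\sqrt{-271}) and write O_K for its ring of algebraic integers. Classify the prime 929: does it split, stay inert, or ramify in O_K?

inert

Since -271 ≡ 1 mod 4, the ring of integers is ℤ[(1+√-271)/2] with discriminant -271.
disc(K) = -271 is not divisible by 929; 929 is unramified.
Compute (-271/929) via Euler: 658^((929-1)/2) mod 929 = 928, so (-271/929) = -1.
d is a non-residue mod p, hence 929 remains inert in O_K.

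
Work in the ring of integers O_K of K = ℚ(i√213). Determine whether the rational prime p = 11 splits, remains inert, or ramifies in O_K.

Since -213 ≢ 1 mod 4, the ring of integers is ℤ[√-213] with discriminant 4·(-213) = -852.
11 ∤ -852, so 11 is unramified.
Euler's criterion: (-213)^5 mod 11 = 10. Thus (-213|11) = -1.
(-213/11) = -1, so 11 is inert.

inert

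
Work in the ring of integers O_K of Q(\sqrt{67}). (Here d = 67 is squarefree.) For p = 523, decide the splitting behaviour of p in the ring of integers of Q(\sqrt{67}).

d = 67 ≡ 3 (mod 4), so O_K = ℤ[√67] and disc(K) = 4d = 268.
Since gcd(523, 268) = 1 the prime 523 does not ramify.
Compute (67/523) via Euler: 67^((523-1)/2) mod 523 = 522, so (67/523) = -1.
Legendre symbol -1 ⇒ 523 is inert.

inert — (523) stays prime in O_K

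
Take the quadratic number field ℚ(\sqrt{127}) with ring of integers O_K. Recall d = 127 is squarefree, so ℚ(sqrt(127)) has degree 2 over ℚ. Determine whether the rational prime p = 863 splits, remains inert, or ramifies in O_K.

splits completely

d = 127 ≡ 3 (mod 4), so O_K = ℤ[√127] and disc(K) = 4d = 508.
863 ∤ 508, so 863 is unramified.
Legendre symbol by Euler's criterion: (127/863) ≡ 127^431 ≡ 1 (mod 863), i.e. (127/863) = 1.
d is a quadratic residue mod p, hence 863 splits in O_K.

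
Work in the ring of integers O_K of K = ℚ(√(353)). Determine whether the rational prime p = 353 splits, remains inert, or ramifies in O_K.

p ramifies

d = 353 ≡ 1 (mod 4), so O_K = ℤ[(1+√353)/2] and disc(K) = d = 353.
353 divides disc(K) = 353, so 353 ramifies.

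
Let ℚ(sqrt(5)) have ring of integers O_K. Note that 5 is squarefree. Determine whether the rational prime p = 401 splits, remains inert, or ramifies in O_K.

split

5 mod 4 = 1, hence disc K = 5 and O_K = ℤ[(1+√5)/2].
disc(K) = 5 is not divisible by 401; 401 is unramified.
Legendre symbol by Euler's criterion: (5/401) ≡ 5^200 ≡ 1 (mod 401), i.e. (5/401) = 1.
d is a quadratic residue mod p, hence 401 splits in O_K.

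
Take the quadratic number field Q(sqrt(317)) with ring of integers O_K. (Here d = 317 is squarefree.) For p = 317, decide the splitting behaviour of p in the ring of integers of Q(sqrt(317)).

317 is ramified

317 mod 4 = 1, hence disc K = 317 and O_K = ℤ[(1+√317)/2].
Ramification test: 317 | 317. The prime 317 ramifies in K.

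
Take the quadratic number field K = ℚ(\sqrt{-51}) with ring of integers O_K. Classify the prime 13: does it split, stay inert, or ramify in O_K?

split — (13) = 𝔭₁𝔭₂ with 𝔭₁ ≠ 𝔭₂

d = -51 ≡ 1 (mod 4), so O_K = ℤ[(1+√-51)/2] and disc(K) = d = -51.
13 ∤ -51, so 13 is unramified.
Euler's criterion: (-51)^6 mod 13 = 1. Thus (-51|13) = 1.
Legendre symbol 1 ⇒ 13 is split.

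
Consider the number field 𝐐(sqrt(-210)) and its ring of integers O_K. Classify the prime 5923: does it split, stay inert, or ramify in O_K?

remains prime (inert)

d = -210 ≡ 2 (mod 4), so O_K = ℤ[√-210] and disc(K) = 4d = -840.
disc(K) = -840 is not divisible by 5923; 5923 is unramified.
(-210/5923) = 5713^2961 mod 5923 = 5922, giving Legendre symbol -1.
d is a non-residue mod p, hence 5923 remains inert in O_K.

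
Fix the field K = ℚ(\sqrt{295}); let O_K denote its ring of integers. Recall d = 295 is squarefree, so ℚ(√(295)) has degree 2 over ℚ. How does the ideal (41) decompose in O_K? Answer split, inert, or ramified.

d = 295 ≡ 3 (mod 4), so O_K = ℤ[√295] and disc(K) = 4d = 1180.
Since gcd(41, 1180) = 1 the prime 41 does not ramify.
Euler's criterion: 295^20 mod 41 = 1. Thus (295|41) = 1.
d is a quadratic residue mod p, hence 41 splits in O_K.

p splits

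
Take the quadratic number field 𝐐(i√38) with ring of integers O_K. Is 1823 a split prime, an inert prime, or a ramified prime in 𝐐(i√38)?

d = -38 ≡ 2 (mod 4), so O_K = ℤ[√-38] and disc(K) = 4d = -152.
1823 ∤ -152, so 1823 is unramified.
Compute (-38/1823) via Euler: 1785^((1823-1)/2) mod 1823 = 1822, so (-38/1823) = -1.
(-38/1823) = -1, so 1823 is inert.

p is inert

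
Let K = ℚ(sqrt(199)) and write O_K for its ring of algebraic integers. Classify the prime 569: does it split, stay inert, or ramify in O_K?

remains prime (inert)

Since 199 ≢ 1 mod 4, the ring of integers is ℤ[√199] with discriminant 4·199 = 796.
disc(K) = 796 is not divisible by 569; 569 is unramified.
Legendre symbol by Euler's criterion: (199/569) ≡ 199^284 ≡ 568 (mod 569), i.e. (199/569) = -1.
Legendre symbol -1 ⇒ 569 is inert.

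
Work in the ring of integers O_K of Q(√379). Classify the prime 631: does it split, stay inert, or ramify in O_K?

Since 379 ≢ 1 mod 4, the ring of integers is ℤ[√379] with discriminant 4·379 = 1516.
631 ∤ 1516, so 631 is unramified.
Compute (379/631) via Euler: 379^((631-1)/2) mod 631 = 1, so (379/631) = 1.
Legendre symbol 1 ⇒ 631 is split.

631 splits in O_K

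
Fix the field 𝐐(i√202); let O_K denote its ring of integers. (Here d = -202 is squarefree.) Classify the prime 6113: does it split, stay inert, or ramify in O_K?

Since -202 ≢ 1 mod 4, the ring of integers is ℤ[√-202] with discriminant 4·(-202) = -808.
6113 ∤ -808, so 6113 is unramified.
Euler's criterion: (-202)^3056 mod 6113 = 6112. Thus (-202|6113) = -1.
d is a non-residue mod p, hence 6113 remains inert in O_K.

6113 remains inert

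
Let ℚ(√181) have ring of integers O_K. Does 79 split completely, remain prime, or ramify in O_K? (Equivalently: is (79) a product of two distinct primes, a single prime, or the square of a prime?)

splits completely

Since 181 ≡ 1 mod 4, the ring of integers is ℤ[(1+√181)/2] with discriminant 181.
79 ∤ 181, so 79 is unramified.
Legendre symbol by Euler's criterion: (181/79) ≡ 181^39 ≡ 1 (mod 79), i.e. (181/79) = 1.
d is a quadratic residue mod p, hence 79 splits in O_K.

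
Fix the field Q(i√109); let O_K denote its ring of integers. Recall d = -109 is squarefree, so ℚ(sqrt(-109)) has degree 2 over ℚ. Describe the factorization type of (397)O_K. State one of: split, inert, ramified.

-109 mod 4 = 3, hence disc K = 4·(-109) = -436 and O_K = ℤ[√-109].
Since gcd(397, -436) = 1 the prime 397 does not ramify.
Euler's criterion: (-109)^198 mod 397 = 396. Thus (-109|397) = -1.
Legendre symbol -1 ⇒ 397 is inert.

p is inert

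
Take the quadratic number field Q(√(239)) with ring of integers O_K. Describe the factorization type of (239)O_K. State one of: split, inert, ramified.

239 is ramified

239 mod 4 = 3, hence disc K = 4·239 = 956 and O_K = ℤ[√239].
239 divides disc(K) = 956, so 239 ramifies.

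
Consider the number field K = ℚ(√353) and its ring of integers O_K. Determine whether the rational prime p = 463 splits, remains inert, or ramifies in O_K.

p is inert

d = 353 ≡ 1 (mod 4), so O_K = ℤ[(1+√353)/2] and disc(K) = d = 353.
463 ∤ 353, so 463 is unramified.
Euler's criterion: 353^231 mod 463 = 462. Thus (353|463) = -1.
d is a non-residue mod p, hence 463 remains inert in O_K.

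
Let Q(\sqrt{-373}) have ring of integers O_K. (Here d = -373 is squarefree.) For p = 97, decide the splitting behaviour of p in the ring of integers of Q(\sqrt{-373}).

d = -373 ≡ 3 (mod 4), so O_K = ℤ[√-373] and disc(K) = 4d = -1492.
disc(K) = -1492 is not divisible by 97; 97 is unramified.
(-373/97) = 15^48 mod 97 = 96, giving Legendre symbol -1.
Legendre symbol -1 ⇒ 97 is inert.

inert — (97) stays prime in O_K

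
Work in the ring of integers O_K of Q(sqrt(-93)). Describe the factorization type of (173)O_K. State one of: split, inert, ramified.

inert

Since -93 ≢ 1 mod 4, the ring of integers is ℤ[√-93] with discriminant 4·(-93) = -372.
Since gcd(173, -372) = 1 the prime 173 does not ramify.
Legendre symbol by Euler's criterion: (-93/173) ≡ (-93)^86 ≡ 172 (mod 173), i.e. (-93/173) = -1.
d is a non-residue mod p, hence 173 remains inert in O_K.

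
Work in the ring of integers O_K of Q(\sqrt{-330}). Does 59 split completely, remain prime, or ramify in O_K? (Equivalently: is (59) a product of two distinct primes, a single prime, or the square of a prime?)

remains prime (inert)

d = -330 ≡ 2 (mod 4), so O_K = ℤ[√-330] and disc(K) = 4d = -1320.
Since gcd(59, -1320) = 1 the prime 59 does not ramify.
Legendre symbol by Euler's criterion: (-330/59) ≡ (-330)^29 ≡ 58 (mod 59), i.e. (-330/59) = -1.
(-330/59) = -1, so 59 is inert.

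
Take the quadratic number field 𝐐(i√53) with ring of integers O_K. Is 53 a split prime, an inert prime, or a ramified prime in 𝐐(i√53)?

-53 mod 4 = 3, hence disc K = 4·(-53) = -212 and O_K = ℤ[√-53].
Ramification test: 53 | -212. The prime 53 ramifies in K.

ramified — (53) = 𝔭²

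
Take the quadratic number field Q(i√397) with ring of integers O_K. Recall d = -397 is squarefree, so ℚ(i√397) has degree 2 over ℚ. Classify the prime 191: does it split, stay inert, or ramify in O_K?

inert

-397 mod 4 = 3, hence disc K = 4·(-397) = -1588 and O_K = ℤ[√-397].
191 ∤ -1588, so 191 is unramified.
Legendre symbol by Euler's criterion: (-397/191) ≡ (-397)^95 ≡ 190 (mod 191), i.e. (-397/191) = -1.
(-397/191) = -1, so 191 is inert.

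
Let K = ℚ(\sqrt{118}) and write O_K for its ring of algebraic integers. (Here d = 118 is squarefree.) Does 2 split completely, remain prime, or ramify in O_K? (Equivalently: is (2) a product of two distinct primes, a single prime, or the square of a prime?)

118 mod 4 = 2, hence disc K = 4·118 = 472 and O_K = ℤ[√118].
Ramification test: 2 | 472. The prime 2 ramifies in K.

ramified — (2) = 𝔭²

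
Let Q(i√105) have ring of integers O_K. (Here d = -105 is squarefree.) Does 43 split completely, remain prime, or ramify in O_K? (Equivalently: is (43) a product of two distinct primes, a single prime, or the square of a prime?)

splits completely

-105 mod 4 = 3, hence disc K = 4·(-105) = -420 and O_K = ℤ[√-105].
43 ∤ -420, so 43 is unramified.
Compute (-105/43) via Euler: 24^((43-1)/2) mod 43 = 1, so (-105/43) = 1.
d is a quadratic residue mod p, hence 43 splits in O_K.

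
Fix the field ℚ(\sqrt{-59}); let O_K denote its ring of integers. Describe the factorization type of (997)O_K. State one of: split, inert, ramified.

split — (997) = 𝔭₁𝔭₂ with 𝔭₁ ≠ 𝔭₂

d = -59 ≡ 1 (mod 4), so O_K = ℤ[(1+√-59)/2] and disc(K) = d = -59.
997 ∤ -59, so 997 is unramified.
(-59/997) = 938^498 mod 997 = 1, giving Legendre symbol 1.
d is a quadratic residue mod p, hence 997 splits in O_K.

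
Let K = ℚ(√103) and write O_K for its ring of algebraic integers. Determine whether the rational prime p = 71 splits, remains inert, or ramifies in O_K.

p splits

Since 103 ≢ 1 mod 4, the ring of integers is ℤ[√103] with discriminant 4·103 = 412.
Since gcd(71, 412) = 1 the prime 71 does not ramify.
Euler's criterion: 103^35 mod 71 = 1. Thus (103|71) = 1.
Legendre symbol 1 ⇒ 71 is split.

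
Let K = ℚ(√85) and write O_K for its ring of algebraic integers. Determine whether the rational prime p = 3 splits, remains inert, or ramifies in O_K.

Since 85 ≡ 1 mod 4, the ring of integers is ℤ[(1+√85)/2] with discriminant 85.
3 ∤ 85, so 3 is unramified.
Compute (85/3) via Euler: 1^((3-1)/2) mod 3 = 1, so (85/3) = 1.
d is a quadratic residue mod p, hence 3 splits in O_K.

splits completely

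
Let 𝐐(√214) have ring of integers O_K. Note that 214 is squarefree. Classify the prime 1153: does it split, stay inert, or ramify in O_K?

split — (1153) = 𝔭₁𝔭₂ with 𝔭₁ ≠ 𝔭₂

d = 214 ≡ 2 (mod 4), so O_K = ℤ[√214] and disc(K) = 4d = 856.
Since gcd(1153, 856) = 1 the prime 1153 does not ramify.
Legendre symbol by Euler's criterion: (214/1153) ≡ 214^576 ≡ 1 (mod 1153), i.e. (214/1153) = 1.
Legendre symbol 1 ⇒ 1153 is split.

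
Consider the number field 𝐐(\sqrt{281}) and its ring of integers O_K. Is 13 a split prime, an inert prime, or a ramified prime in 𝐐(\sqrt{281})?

281 mod 4 = 1, hence disc K = 281 and O_K = ℤ[(1+√281)/2].
13 ∤ 281, so 13 is unramified.
Euler's criterion: 281^6 mod 13 = 12. Thus (281|13) = -1.
d is a non-residue mod p, hence 13 remains inert in O_K.

p is inert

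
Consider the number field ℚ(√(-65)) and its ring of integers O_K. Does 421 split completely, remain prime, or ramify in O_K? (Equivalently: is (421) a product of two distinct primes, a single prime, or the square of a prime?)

Since -65 ≢ 1 mod 4, the ring of integers is ℤ[√-65] with discriminant 4·(-65) = -260.
Since gcd(421, -260) = 1 the prime 421 does not ramify.
Legendre symbol by Euler's criterion: (-65/421) ≡ (-65)^210 ≡ 420 (mod 421), i.e. (-65/421) = -1.
Legendre symbol -1 ⇒ 421 is inert.

inert — (421) stays prime in O_K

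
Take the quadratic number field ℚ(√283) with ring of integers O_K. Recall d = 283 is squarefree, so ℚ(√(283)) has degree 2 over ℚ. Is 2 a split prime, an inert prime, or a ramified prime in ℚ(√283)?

p ramifies

Since 283 ≢ 1 mod 4, the ring of integers is ℤ[√283] with discriminant 4·283 = 1132.
disc(K) = 1132 = 2·566, so p = 2 is ramified.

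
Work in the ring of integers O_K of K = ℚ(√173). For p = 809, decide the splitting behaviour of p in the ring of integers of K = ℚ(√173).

split — (809) = 𝔭₁𝔭₂ with 𝔭₁ ≠ 𝔭₂

173 mod 4 = 1, hence disc K = 173 and O_K = ℤ[(1+√173)/2].
809 ∤ 173, so 809 is unramified.
Compute (173/809) via Euler: 173^((809-1)/2) mod 809 = 1, so (173/809) = 1.
(173/809) = 1, so 809 splits.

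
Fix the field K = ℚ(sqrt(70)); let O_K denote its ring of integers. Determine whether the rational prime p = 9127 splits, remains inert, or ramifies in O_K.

9127 remains inert

Since 70 ≢ 1 mod 4, the ring of integers is ℤ[√70] with discriminant 4·70 = 280.
Since gcd(9127, 280) = 1 the prime 9127 does not ramify.
Euler's criterion: 70^4563 mod 9127 = 9126. Thus (70|9127) = -1.
d is a non-residue mod p, hence 9127 remains inert in O_K.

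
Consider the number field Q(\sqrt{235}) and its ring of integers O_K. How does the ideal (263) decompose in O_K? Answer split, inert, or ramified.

d = 235 ≡ 3 (mod 4), so O_K = ℤ[√235] and disc(K) = 4d = 940.
disc(K) = 940 is not divisible by 263; 263 is unramified.
(235/263) = 235^131 mod 263 = 1, giving Legendre symbol 1.
Legendre symbol 1 ⇒ 263 is split.

split — (263) = 𝔭₁𝔭₂ with 𝔭₁ ≠ 𝔭₂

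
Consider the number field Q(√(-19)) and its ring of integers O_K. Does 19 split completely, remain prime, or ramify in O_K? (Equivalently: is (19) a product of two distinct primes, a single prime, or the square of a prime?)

ramified

-19 mod 4 = 1, hence disc K = -19 and O_K = ℤ[(1+√-19)/2].
disc(K) = -19 = 19·(-1), so p = 19 is ramified.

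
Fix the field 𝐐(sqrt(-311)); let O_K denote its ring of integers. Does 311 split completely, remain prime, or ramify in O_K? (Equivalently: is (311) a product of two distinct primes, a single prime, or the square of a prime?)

d = -311 ≡ 1 (mod 4), so O_K = ℤ[(1+√-311)/2] and disc(K) = d = -311.
disc(K) = -311 = 311·(-1), so p = 311 is ramified.

ramifies in O_K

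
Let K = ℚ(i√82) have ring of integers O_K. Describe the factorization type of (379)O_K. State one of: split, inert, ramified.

-82 mod 4 = 2, hence disc K = 4·(-82) = -328 and O_K = ℤ[√-82].
disc(K) = -328 is not divisible by 379; 379 is unramified.
Compute (-82/379) via Euler: 297^((379-1)/2) mod 379 = 1, so (-82/379) = 1.
Legendre symbol 1 ⇒ 379 is split.

p splits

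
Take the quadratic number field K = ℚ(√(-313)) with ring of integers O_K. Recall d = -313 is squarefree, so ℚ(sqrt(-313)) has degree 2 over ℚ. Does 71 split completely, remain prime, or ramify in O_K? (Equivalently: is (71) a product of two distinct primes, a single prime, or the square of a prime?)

-313 mod 4 = 3, hence disc K = 4·(-313) = -1252 and O_K = ℤ[√-313].
disc(K) = -1252 is not divisible by 71; 71 is unramified.
(-313/71) = 42^35 mod 71 = 70, giving Legendre symbol -1.
(-313/71) = -1, so 71 is inert.

p is inert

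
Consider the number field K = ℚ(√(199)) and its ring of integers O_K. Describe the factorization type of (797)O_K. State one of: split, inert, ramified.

797 splits in O_K

d = 199 ≡ 3 (mod 4), so O_K = ℤ[√199] and disc(K) = 4d = 796.
797 ∤ 796, so 797 is unramified.
Compute (199/797) via Euler: 199^((797-1)/2) mod 797 = 1, so (199/797) = 1.
Legendre symbol 1 ⇒ 797 is split.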